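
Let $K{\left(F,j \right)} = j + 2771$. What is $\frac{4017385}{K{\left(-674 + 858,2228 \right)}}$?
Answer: $\frac{4017385}{4999} \approx 803.64$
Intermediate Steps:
$K{\left(F,j \right)} = 2771 + j$
$\frac{4017385}{K{\left(-674 + 858,2228 \right)}} = \frac{4017385}{2771 + 2228} = \frac{4017385}{4999}$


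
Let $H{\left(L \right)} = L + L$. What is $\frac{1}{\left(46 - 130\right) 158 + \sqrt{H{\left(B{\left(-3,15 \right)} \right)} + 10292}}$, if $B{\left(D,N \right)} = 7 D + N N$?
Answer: $- \frac{3318}{44033821} - \frac{5 \sqrt{107}}{88067642} \approx -7.5938 \cdot 10^{-5}$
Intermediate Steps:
$B{\left(D,N \right)} = N^{2} + 7 D$ ($B{\left(D,N \right)} = 7 D + N^{2} = N^{2} + 7 D$)
$H{\left(L \right)} = 2 L$
$\frac{1}{\left(46 - 130\right) 158 + \sqrt{H{\left(B{\left(-3,15 \right)} \right)} + 10292}} = \frac{1}{\left(46 - 130\right) 158 + \sqrt{2 \left(15^{2} + 7 \left(-3\right)\right) + 10292}} = \frac{1}{\left(-84\right) 158 + \sqrt{2 \left(225 - 21\right) + 10292}} = \frac{1}{-13272 + \sqrt{2 \cdot 204 + 10292}} = \frac{1}{-13272 + \sqrt{408 + 10292}} = \frac{1}{-13272 + \sqrt{10700}} = \frac{1}{-13272 + 10 \sqrt{107}}$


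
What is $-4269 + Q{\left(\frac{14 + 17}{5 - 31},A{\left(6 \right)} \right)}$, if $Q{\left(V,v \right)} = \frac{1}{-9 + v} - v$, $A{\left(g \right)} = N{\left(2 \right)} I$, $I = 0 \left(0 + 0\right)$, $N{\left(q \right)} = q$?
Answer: $- \frac{38422}{9} \approx -4269.1$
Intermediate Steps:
$I = 0$ ($I = 0 \cdot 0 = 0$)
$A{\left(g \right)} = 0$ ($A{\left(g \right)} = 2 \cdot 0 = 0$)
$-4269 + Q{\left(\frac{14 + 17}{5 - 31},A{\left(6 \right)} \right)} = -4269 + \frac{1 - 0^{2} + 9 \cdot 0}{-9 + 0} = -4269 + \frac{1 - 0 + 0}{-9} = -4269 - \frac{1 + 0 + 0}{9} = -4269 - \frac{1}{9} = - \frac{38422}{9}$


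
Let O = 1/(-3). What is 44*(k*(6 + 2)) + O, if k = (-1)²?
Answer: 1055/3 ≈ 351.67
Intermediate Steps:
k = 1
O = -⅓ ≈ -0.33333
44*(k*(6 + 2)) + O = 44*(1*(6 + 2)) - ⅓ = 44*(1*8) - ⅓ = 44*8 - ⅓ = 352 - ⅓ = 1055/3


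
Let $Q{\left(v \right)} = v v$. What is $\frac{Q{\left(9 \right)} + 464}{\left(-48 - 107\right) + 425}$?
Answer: $\frac{109}{54} \approx 2.0185$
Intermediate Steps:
$Q{\left(v \right)} = v^{2}$
$\frac{Q{\left(9 \right)} + 464}{\left(-48 - 107\right) + 425} = \frac{9^{2} + 464}{\left(-48 - 107\right) + 425} = \frac{81 + 464}{\left(-48 - 107\right) + 425} = \frac{545}{-155 + 425} = \frac{545}{270} = 545 \cdot \frac{1}{270} = \frac{109}{54}$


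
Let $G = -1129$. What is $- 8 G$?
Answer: $9032$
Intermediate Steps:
$- 8 G = \left(-8\right) \left(-1129\right) = 9032$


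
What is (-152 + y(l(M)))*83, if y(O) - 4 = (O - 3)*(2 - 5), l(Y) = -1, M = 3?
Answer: -11288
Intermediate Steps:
y(O) = 13 - 3*O (y(O) = 4 + (O - 3)*(2 - 5) = 4 + (-3 + O)*(-3) = 4 + (9 - 3*O) = 13 - 3*O)
(-152 + y(l(M)))*83 = (-152 + (13 - 3*(-1)))*83 = (-152 + (13 + 3))*83 = (-152 + 16)*83 = -136*83 = -11288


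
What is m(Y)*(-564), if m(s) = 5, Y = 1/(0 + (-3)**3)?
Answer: -2820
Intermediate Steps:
Y = -1/27 (Y = 1/(0 - 27) = 1/(-27) = -1/27 ≈ -0.037037)
m(Y)*(-564) = 5*(-564) = -2820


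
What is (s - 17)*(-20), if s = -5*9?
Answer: 1240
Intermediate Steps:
s = -45
(s - 17)*(-20) = (-45 - 17)*(-20) = -62*(-20) = 1240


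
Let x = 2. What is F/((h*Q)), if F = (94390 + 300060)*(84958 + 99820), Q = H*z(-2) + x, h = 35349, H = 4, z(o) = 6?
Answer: 36442841050/459537 ≈ 79303.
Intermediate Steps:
Q = 26 (Q = 4*6 + 2 = 24 + 2 = 26)
F = 72885682100 (F = 394450*184778 = 72885682100)
F/((h*Q)) = 72885682100/((35349*26)) = 72885682100/919074 = 72885682100*(1/919074) = 36442841050/459537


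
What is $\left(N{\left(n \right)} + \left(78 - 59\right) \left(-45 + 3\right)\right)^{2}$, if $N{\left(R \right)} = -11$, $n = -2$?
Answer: $654481$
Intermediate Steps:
$\left(N{\left(n \right)} + \left(78 - 59\right) \left(-45 + 3\right)\right)^{2} = \left(-11 + \left(78 - 59\right) \left(-45 + 3\right)\right)^{2} = \left(-11 + 19 \left(-42\right)\right)^{2} = \left(-11 - 798\right)^{2} = \left(-809\right)^{2} = 654481$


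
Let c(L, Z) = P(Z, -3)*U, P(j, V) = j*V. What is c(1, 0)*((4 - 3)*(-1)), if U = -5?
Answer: 0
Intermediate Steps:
P(j, V) = V*j
c(L, Z) = 15*Z (c(L, Z) = -3*Z*(-5) = 15*Z)
c(1, 0)*((4 - 3)*(-1)) = (15*0)*((4 - 3)*(-1)) = 0*(1*(-1)) = 0*(-1) = 0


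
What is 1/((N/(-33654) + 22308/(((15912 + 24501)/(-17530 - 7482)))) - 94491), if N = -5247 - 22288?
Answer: -453353034/49096692225437 ≈ -9.2339e-6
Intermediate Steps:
N = -27535
1/((N/(-33654) + 22308/(((15912 + 24501)/(-17530 - 7482)))) - 94491) = 1/((-27535/(-33654) + 22308/(((15912 + 24501)/(-17530 - 7482)))) - 94491) = 1/((-27535*(-1/33654) + 22308/((40413/(-25012)))) - 94491) = 1/((27535/33654 + 22308/((40413*(-1/25012)))) - 94491) = 1/((27535/33654 + 22308/(-40413/25012)) - 94491) = 1/((27535/33654 + 22308*(-25012/40413)) - 94491) = 1/((27535/33654 - 185989232/13471) - 94491) = 1/(-6258910689743/453353034 - 94491) = 1/(-49096692225437/453353034) = -453353034/49096692225437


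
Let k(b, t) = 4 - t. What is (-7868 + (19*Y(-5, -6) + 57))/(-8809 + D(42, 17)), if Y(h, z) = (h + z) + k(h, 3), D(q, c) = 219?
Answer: 8001/8590 ≈ 0.93143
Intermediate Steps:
Y(h, z) = 1 + h + z (Y(h, z) = (h + z) + (4 - 1*3) = (h + z) + (4 - 3) = (h + z) + 1 = 1 + h + z)
(-7868 + (19*Y(-5, -6) + 57))/(-8809 + D(42, 17)) = (-7868 + (19*(1 - 5 - 6) + 57))/(-8809 + 219) = (-7868 + (19*(-10) + 57))/(-8590) = (-7868 + (-190 + 57))*(-1/8590) = (-7868 - 133)*(-1/8590) = -8001*(-1/8590) = 8001/8590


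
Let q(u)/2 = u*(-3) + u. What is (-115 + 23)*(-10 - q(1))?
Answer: 552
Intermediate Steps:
q(u) = -4*u (q(u) = 2*(u*(-3) + u) = 2*(-3*u + u) = 2*(-2*u) = -4*u)
(-115 + 23)*(-10 - q(1)) = (-115 + 23)*(-10 - (-4)) = -92*(-10 - 1*(-4)) = -92*(-10 + 4) = -92*(-6) = 552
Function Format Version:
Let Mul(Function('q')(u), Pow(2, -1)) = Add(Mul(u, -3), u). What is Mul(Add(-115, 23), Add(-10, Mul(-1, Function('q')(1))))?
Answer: 552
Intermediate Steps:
Function('q')(u) = Mul(-4, u) (Function('q')(u) = Mul(2, Add(Mul(u, -3), u)) = Mul(2, Add(Mul(-3, u), u)) = Mul(2, Mul(-2, u)) = Mul(-4, u))
Mul(Add(-115, 23), Add(-10, Mul(-1, Function('q')(1)))) = Mul(Add(-115, 23), Add(-10, Mul(-1, Mul(-4, 1)))) = Mul(-92, Add(-10, Mul(-1, -4))) = Mul(-92, Add(-10, 4)) = Mul(-92, -6) = 552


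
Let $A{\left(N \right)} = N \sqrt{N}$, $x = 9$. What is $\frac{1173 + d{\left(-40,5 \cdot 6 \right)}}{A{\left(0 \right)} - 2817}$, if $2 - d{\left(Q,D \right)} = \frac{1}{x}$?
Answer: $- \frac{10574}{25353} \approx -0.41707$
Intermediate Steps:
$d{\left(Q,D \right)} = \frac{17}{9}$ ($d{\left(Q,D \right)} = 2 - \frac{1}{9} = \frac{17}{9}$)
$A{\left(N \right)} = N^{\frac{3}{2}}$
$\frac{1173 + d{\left(-40,5 \cdot 6 \right)}}{A{\left(0 \right)} - 2817} = \frac{1173 + \frac{17}{9}}{0^{\frac{3}{2}} - 2817} = \frac{10574}{9 \left(0 - 2817\right)} = \frac{10574}{9 \left(-2817\right)} = \frac{10574}{9} \left(- \frac{1}{2817}\right) = - \frac{10574}{25353}$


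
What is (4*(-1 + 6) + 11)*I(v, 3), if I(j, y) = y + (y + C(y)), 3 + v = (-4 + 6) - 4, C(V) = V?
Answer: 279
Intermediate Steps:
v = -5 (v = -3 + ((-4 + 6) - 4) = -3 + (2 - 4) = -3 - 2 = -5)
I(j, y) = 3*y (I(j, y) = y + (y + y) = y + 2*y = 3*y)
(4*(-1 + 6) + 11)*I(v, 3) = (4*(-1 + 6) + 11)*(3*3) = (4*5 + 11)*9 = (20 + 11)*9 = 31*9 = 279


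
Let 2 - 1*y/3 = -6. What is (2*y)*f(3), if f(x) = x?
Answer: 144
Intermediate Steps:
y = 24 (y = 6 - 3*(-6) = 6 + 18 = 24)
(2*y)*f(3) = (2*24)*3 = 48*3 = 144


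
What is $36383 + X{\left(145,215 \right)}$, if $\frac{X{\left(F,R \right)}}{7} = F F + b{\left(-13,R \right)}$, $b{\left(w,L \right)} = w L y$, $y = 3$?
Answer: $124863$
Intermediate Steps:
$b{\left(w,L \right)} = 3 L w$ ($b{\left(w,L \right)} = w L 3 = L w 3 = 3 L w$)
$X{\left(F,R \right)} = - 273 R + 7 F^{2}$ ($X{\left(F,R \right)} = 7 \left(F F + 3 R \left(-13\right)\right) = 7 \left(F^{2} - 39 R\right) = - 273 R + 7 F^{2}$)
$36383 + X{\left(145,215 \right)} = 36383 + \left(\left(-273\right) 215 + 7 \cdot 145^{2}\right) = 36383 + \left(-58695 + 7 \cdot 21025\right) = 36383 + \left(-58695 + 147175\right) = 36383 + 88480 = 124863$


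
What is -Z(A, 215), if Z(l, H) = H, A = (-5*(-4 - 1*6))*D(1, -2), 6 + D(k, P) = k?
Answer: -215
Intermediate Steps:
D(k, P) = -6 + k
A = -250 (A = (-5*(-4 - 1*6))*(-6 + 1) = -5*(-4 - 6)*(-5) = -5*(-10)*(-5) = 50*(-5) = -250)
-Z(A, 215) = -1*215 = -215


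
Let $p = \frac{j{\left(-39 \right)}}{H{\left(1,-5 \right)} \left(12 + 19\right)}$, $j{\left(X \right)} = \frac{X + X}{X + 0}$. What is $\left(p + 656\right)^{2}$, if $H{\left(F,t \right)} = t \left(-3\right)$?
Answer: $\frac{93050621764}{216225} \approx 4.3034 \cdot 10^{5}$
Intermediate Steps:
$H{\left(F,t \right)} = - 3 t$
$j{\left(X \right)} = 2$ ($j{\left(X \right)} = \frac{2 X}{X} = 2$)
$p = \frac{2}{465}$ ($p = \frac{2}{\left(-3\right) \left(-5\right) \left(12 + 19\right)} = \frac{2}{15 \cdot 31} = \frac{2}{465} \approx 0.0043011$)
$\left(p + 656\right)^{2} = \left(\frac{2}{465} + 656\right)^{2} = \left(\frac{305042}{465}\right)^{2} = \frac{93050621764}{216225}$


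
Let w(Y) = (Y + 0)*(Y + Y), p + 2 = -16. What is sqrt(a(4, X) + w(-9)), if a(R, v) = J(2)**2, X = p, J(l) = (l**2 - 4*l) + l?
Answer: sqrt(166) ≈ 12.884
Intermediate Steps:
p = -18 (p = -2 - 16 = -18)
J(l) = l**2 - 3*l
X = -18
w(Y) = 2*Y**2 (w(Y) = Y*(2*Y) = 2*Y**2)
a(R, v) = 4 (a(R, v) = (2*(-3 + 2))**2 = (2*(-1))**2 = (-2)**2 = 4)
sqrt(a(4, X) + w(-9)) = sqrt(4 + 2*(-9)**2) = sqrt(4 + 2*81) = sqrt(4 + 162) = sqrt(166)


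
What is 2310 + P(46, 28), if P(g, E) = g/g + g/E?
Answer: 32377/14 ≈ 2312.6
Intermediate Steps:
P(g, E) = 1 + g/E
2310 + P(46, 28) = 2310 + (28 + 46)/28 = 2310 + (1/28)*74 = 2310 + 37/14 = 32377/14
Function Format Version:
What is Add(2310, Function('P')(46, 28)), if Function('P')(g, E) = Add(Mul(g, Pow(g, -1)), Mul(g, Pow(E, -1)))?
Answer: Rational(32377, 14) ≈ 2312.6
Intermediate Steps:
Function('P')(g, E) = Add(1, Mul(g, Pow(E, -1)))
Add(2310, Function('P')(46, 28)) = Add(2310, Mul(Pow(28, -1), Add(28, 46))) = Add(2310, Mul(Rational(1, 28), 74)) = Add(2310, Rational(37, 14)) = Rational(32377, 14)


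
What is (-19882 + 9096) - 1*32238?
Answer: -43024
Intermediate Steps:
(-19882 + 9096) - 1*32238 = -10786 - 32238 = -43024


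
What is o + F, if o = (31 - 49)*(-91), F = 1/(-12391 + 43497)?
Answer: 50951629/31106 ≈ 1638.0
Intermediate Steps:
F = 1/31106 ≈ 3.2148e-5
o = 1638 (o = -18*(-91) = 1638)
o + F = 1638 + 1/31106 = 50951629/31106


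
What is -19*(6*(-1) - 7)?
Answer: 247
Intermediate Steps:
-19*(6*(-1) - 7) = -19*(-6 - 7) = -19*(-13) = 247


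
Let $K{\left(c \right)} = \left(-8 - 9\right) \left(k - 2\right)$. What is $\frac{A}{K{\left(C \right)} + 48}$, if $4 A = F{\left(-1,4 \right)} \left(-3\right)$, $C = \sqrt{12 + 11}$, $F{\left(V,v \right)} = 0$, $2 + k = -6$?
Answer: $0$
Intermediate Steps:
$k = -8$ ($k = -2 - 6 = -8$)
$C = \sqrt{23} \approx 4.7958$
$K{\left(c \right)} = 170$ ($K{\left(c \right)} = \left(-8 - 9\right) \left(-8 - 2\right) = \left(-17\right) \left(-10\right) = 170$)
$A = 0$ ($A = \frac{0 \left(-3\right)}{4} = \frac{1}{4} \cdot 0 = 0$)
$\frac{A}{K{\left(C \right)} + 48} = \frac{0}{170 + 48} = \frac{0}{218} = 0 \cdot \frac{1}{218} = 0$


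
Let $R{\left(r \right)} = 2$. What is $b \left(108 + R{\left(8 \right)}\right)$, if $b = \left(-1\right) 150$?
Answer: $-16500$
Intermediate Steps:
$b = -150$
$b \left(108 + R{\left(8 \right)}\right) = - 150 \left(108 + 2\right) = \left(-150\right) 110 = -16500$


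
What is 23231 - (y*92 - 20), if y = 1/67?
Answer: 1557725/67 ≈ 23250.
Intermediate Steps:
y = 1/67 ≈ 0.014925
23231 - (y*92 - 20) = 23231 - ((1/67)*92 - 20) = 23231 - (92/67 - 20) = 23231 - 1*(-1248/67) = 23231 + 1248/67 = 1557725/67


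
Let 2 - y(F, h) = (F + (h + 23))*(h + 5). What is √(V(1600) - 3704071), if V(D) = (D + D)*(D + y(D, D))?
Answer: I*√16551905671 ≈ 1.2865e+5*I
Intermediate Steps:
y(F, h) = 2 - (5 + h)*(23 + F + h) (y(F, h) = 2 - (F + (h + 23))*(h + 5) = 2 - (F + (23 + h))*(5 + h) = 2 - (23 + F + h)*(5 + h) = 2 - (5 + h)*(23 + F + h))
V(D) = 2*D*(-113 - 32*D - 2*D²) (V(D) = (D + D)*(D + (-113 - D² - 28*D - 5*D - D*D)) = (2*D)*(D + (-113 - D² - 28*D - 5*D - D²)) = (2*D)*(D + (-113 - 33*D - 2*D²)) = (2*D)*(-113 - 32*D - 2*D²) = 2*D*(-113 - 32*D - 2*D²))
√(V(1600) - 3704071) = √(-2*1600*(113 + 2*1600² + 32*1600) - 3704071) = √(-2*1600*(113 + 2*2560000 + 51200) - 3704071) = √(-2*1600*(113 + 5120000 + 51200) - 3704071) = √(-2*1600*5171313 - 3704071) = √(-16548201600 - 3704071) = √(-16551905671) = I*√16551905671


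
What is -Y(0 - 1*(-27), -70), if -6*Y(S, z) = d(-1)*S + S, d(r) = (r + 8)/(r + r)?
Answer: -45/4 ≈ -11.250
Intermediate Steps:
d(r) = (8 + r)/(2*r) (d(r) = (8 + r)/((2*r)) = (8 + r)*(1/(2*r)) = (8 + r)/(2*r))
Y(S, z) = 5*S/12 (Y(S, z) = -(((½)*(8 - 1)/(-1))*S + S)/6 = -(((½)*(-1)*7)*S + S)/6 = -(-7*S/2 + S)/6 = -(-5)*S/12 = 5*S/12)
-Y(0 - 1*(-27), -70) = -5*(0 - 1*(-27))/12 = -5*(0 + 27)/12 = -5*27/12 = -1*45/4 = -45/4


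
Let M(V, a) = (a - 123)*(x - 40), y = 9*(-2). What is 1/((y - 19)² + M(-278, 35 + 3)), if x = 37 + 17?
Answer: 1/179 ≈ 0.0055866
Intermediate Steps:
y = -18
x = 54
M(V, a) = -1722 + 14*a (M(V, a) = (a - 123)*(54 - 40) = (-123 + a)*14 = -1722 + 14*a)
1/((y - 19)² + M(-278, 35 + 3)) = 1/((-18 - 19)² + (-1722 + 14*(35 + 3))) = 1/((-37)² + (-1722 + 14*38)) = 1/(1369 + (-1722 + 532)) = 1/(1369 - 1190) = 1/179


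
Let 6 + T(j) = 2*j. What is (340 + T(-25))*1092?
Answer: 310128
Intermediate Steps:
T(j) = -6 + 2*j
(340 + T(-25))*1092 = (340 + (-6 + 2*(-25)))*1092 = (340 + (-6 - 50))*1092 = (340 - 56)*1092 = 284*1092 = 310128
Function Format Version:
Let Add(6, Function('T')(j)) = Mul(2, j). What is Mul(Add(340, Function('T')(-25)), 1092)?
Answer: 310128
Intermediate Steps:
Function('T')(j) = Add(-6, Mul(2, j))
Mul(Add(340, Function('T')(-25)), 1092) = Mul(Add(340, Add(-6, Mul(2, -25))), 1092) = Mul(Add(340, Add(-6, -50)), 1092) = Mul(Add(340, -56), 1092) = Mul(284, 1092) = 310128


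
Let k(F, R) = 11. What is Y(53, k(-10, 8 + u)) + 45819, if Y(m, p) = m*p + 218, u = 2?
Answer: 46620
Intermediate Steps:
Y(m, p) = 218 + m*p
Y(53, k(-10, 8 + u)) + 45819 = (218 + 53*11) + 45819 = (218 + 583) + 45819 = 801 + 45819 = 46620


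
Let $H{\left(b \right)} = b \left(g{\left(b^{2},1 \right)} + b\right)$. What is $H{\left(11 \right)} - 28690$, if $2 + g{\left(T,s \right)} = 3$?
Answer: $-28558$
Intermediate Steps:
$g{\left(T,s \right)} = 1$ ($g{\left(T,s \right)} = -2 + 3 = 1$)
$H{\left(b \right)} = b \left(1 + b\right)$
$H{\left(11 \right)} - 28690 = 11 \left(1 + 11\right) - 28690 = 11 \cdot 12 - 28690 = 132 - 28690 = -28558$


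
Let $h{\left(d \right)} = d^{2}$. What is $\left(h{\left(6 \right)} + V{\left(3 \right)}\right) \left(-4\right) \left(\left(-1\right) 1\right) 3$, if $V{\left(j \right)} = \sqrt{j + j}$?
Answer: $432 + 12 \sqrt{6} \approx 461.39$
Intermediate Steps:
$V{\left(j \right)} = \sqrt{2} \sqrt{j}$ ($V{\left(j \right)} = \sqrt{2 j} = \sqrt{2} \sqrt{j}$)
$\left(h{\left(6 \right)} + V{\left(3 \right)}\right) \left(-4\right) \left(\left(-1\right) 1\right) 3 = \left(6^{2} + \sqrt{2} \sqrt{3}\right) \left(-4\right) \left(\left(-1\right) 1\right) 3 = \left(36 + \sqrt{6}\right) \left(-4\right) \left(-1\right) 3 = \left(-144 - 4 \sqrt{6}\right) \left(-1\right) 3 = \left(144 + 4 \sqrt{6}\right) 3 = 432 + 12 \sqrt{6}$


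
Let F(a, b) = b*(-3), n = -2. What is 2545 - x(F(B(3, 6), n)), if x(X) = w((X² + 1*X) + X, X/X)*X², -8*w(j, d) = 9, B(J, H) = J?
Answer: 5171/2 ≈ 2585.5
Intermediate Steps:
F(a, b) = -3*b
w(j, d) = -9/8 (w(j, d) = -⅛*9 = -9/8)
x(X) = -9*X²/8
2545 - x(F(B(3, 6), n)) = 2545 - (-9)*(-3*(-2))²/8 = 2545 - (-9)*6²/8 = 2545 - (-9)*36/8 = 2545 - 1*(-81/2) = 2545 + 81/2 = 5171/2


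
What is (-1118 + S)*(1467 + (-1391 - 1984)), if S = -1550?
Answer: 5090544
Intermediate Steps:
(-1118 + S)*(1467 + (-1391 - 1984)) = (-1118 - 1550)*(1467 + (-1391 - 1984)) = -2668*(1467 - 3375) = -2668*(-1908) = 5090544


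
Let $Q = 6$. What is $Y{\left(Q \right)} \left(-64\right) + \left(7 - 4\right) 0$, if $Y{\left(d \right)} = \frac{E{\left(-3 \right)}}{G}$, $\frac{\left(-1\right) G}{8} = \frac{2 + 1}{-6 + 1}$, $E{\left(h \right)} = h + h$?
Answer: $80$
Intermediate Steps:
$E{\left(h \right)} = 2 h$
$G = \frac{24}{5}$ ($G = - 8 \frac{2 + 1}{-6 + 1} = - 8 \frac{3}{-5} = - 8 \cdot 3 \left(- \frac{1}{5}\right) = \left(-8\right) \left(- \frac{3}{5}\right) = \frac{24}{5} \approx 4.8$)
$Y{\left(d \right)} = - \frac{5}{4}$ ($Y{\left(d \right)} = \frac{2 \left(-3\right)}{\frac{24}{5}} = \left(-6\right) \frac{5}{24} = - \frac{5}{4}$)
$Y{\left(Q \right)} \left(-64\right) + \left(7 - 4\right) 0 = \left(- \frac{5}{4}\right) \left(-64\right) + \left(7 - 4\right) 0 = 80 + 3 \cdot 0 = 80 + 0 = 80$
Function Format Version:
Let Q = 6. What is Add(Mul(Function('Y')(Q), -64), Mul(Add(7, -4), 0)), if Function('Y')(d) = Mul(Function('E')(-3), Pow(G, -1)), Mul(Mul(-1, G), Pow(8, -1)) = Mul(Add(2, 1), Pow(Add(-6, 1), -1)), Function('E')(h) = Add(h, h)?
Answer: 80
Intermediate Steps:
Function('E')(h) = Mul(2, h)
G = Rational(24, 5) (G = Mul(-8, Mul(Add(2, 1), Pow(Add(-6, 1), -1))) = Mul(-8, Mul(3, Pow(-5, -1))) = Mul(-8, Mul(3, Rational(-1, 5))) = Mul(-8, Rational(-3, 5)) = Rational(24, 5) ≈ 4.8000)
Function('Y')(d) = Rational(-5, 4) (Function('Y')(d) = Mul(Mul(2, -3), Pow(Rational(24, 5), -1)) = Mul(-6, Rational(5, 24)) = Rational(-5, 4))
Add(Mul(Function('Y')(Q), -64), Mul(Add(7, -4), 0)) = Add(Mul(Rational(-5, 4), -64), Mul(Add(7, -4), 0)) = Add(80, Mul(3, 0)) = Add(80, 0) = 80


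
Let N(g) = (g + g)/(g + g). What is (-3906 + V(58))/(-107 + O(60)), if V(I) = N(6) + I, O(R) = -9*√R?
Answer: 411629/6589 - 69246*√15/6589 ≈ 21.770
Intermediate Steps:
N(g) = 1 (N(g) = (2*g)/((2*g)) = (2*g)*(1/(2*g)) = 1)
V(I) = 1 + I
(-3906 + V(58))/(-107 + O(60)) = (-3906 + (1 + 58))/(-107 - 18*√15) = (-3906 + 59)/(-107 - 18*√15) = -3847/(-107 - 18*√15)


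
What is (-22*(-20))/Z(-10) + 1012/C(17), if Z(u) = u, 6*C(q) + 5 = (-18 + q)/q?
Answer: -53504/43 ≈ -1244.3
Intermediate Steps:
C(q) = -⅚ + (-18 + q)/(6*q) (C(q) = -⅚ + ((-18 + q)/q)/6 = -⅚ + (-18 + q)/(6*q))
(-22*(-20))/Z(-10) + 1012/C(17) = -22*(-20)/(-10) + 1012/(-⅔ - 3/17) = 440*(-⅒) + 1012/(-⅔ - 3*1/17) = -44 + 1012/(-⅔ - 3/17) = -44 + 1012/(-43/51) = -44 + 1012*(-51/43) = -44 - 51612/43 = -53504/43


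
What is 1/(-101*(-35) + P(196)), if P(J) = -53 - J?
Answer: 1/3286 ≈ 0.00030432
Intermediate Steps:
1/(-101*(-35) + P(196)) = 1/(-101*(-35) + (-53 - 1*196)) = 1/(3535 + (-53 - 196)) = 1/(3535 - 249) = 1/3286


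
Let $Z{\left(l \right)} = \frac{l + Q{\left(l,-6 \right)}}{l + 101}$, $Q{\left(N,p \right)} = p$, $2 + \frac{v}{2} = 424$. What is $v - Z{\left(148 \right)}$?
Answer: $\frac{210014}{249} \approx 843.43$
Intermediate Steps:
$v = 844$ ($v = -4 + 2 \cdot 424 = -4 + 848 = 844$)
$Z{\left(l \right)} = \frac{-6 + l}{101 + l}$ ($Z{\left(l \right)} = \frac{l - 6}{l + 101} = \frac{-6 + l}{101 + l}$)
$v - Z{\left(148 \right)} = 844 - \frac{-6 + 148}{101 + 148} = 844 - \frac{1}{249} \cdot 142 = 844 - \frac{142}{249} = \frac{210014}{249}$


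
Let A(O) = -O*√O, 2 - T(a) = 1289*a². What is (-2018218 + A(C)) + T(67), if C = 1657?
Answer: -7804537 - 1657*√1657 ≈ -7.8720e+6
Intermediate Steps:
T(a) = 2 - 1289*a²
A(O) = -O^(3/2)
(-2018218 + A(C)) + T(67) = (-2018218 - 1657^(3/2)) + (2 - 1289*67²) = (-2018218 - 1657*√1657) + (2 - 1289*4489) = (-2018218 - 1657*√1657) + (2 - 5786321) = (-2018218 - 1657*√1657) - 5786319 = -7804537 - 1657*√1657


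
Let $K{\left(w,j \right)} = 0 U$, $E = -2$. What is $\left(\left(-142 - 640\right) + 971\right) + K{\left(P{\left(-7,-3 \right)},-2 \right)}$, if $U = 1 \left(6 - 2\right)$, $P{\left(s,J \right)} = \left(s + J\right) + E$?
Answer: $189$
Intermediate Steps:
$P{\left(s,J \right)} = -2 + J + s$ ($P{\left(s,J \right)} = \left(s + J\right) - 2 = \left(J + s\right) - 2 = -2 + J + s$)
$U = 4$ ($U = 1 \cdot 4 = 4$)
$K{\left(w,j \right)} = 0$ ($K{\left(w,j \right)} = 0 \cdot 4 = 0$)
$\left(\left(-142 - 640\right) + 971\right) + K{\left(P{\left(-7,-3 \right)},-2 \right)} = \left(\left(-142 - 640\right) + 971\right) + 0 = \left(-782 + 971\right) + 0 = 189 + 0 = 189$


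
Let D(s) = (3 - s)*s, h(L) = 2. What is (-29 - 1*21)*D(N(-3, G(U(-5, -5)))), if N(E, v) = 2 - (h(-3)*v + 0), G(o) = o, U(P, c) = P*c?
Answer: 122400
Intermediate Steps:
N(E, v) = 2 - 2*v (N(E, v) = 2 - (2*v + 0) = 2 - 2*v)
D(s) = s*(3 - s)
(-29 - 1*21)*D(N(-3, G(U(-5, -5)))) = (-29 - 1*21)*((2 - (-10)*(-5))*(3 - (2 - (-10)*(-5)))) = (-29 - 21)*((2 - 2*25)*(3 - (2 - 2*25))) = -50*(2 - 50)*(3 - (2 - 50)) = -(-2400)*(3 - 1*(-48)) = -(-2400)*(3 + 48) = -(-2400)*51 = -50*(-2448) = 122400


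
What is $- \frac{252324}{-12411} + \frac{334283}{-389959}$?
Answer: $\frac{10471914267}{537753461} \approx 19.473$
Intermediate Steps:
$- \frac{252324}{-12411} + \frac{334283}{-389959} = \left(-252324\right) \left(- \frac{1}{12411}\right) + 334283 \left(- \frac{1}{389959}\right) = \frac{28036}{1379} - \frac{334283}{389959} = \frac{10471914267}{537753461}$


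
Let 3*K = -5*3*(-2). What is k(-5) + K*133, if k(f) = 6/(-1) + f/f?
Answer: 1325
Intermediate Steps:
k(f) = -5 (k(f) = 6*(-1) + 1 = -6 + 1 = -5)
K = 10 (K = (-5*3*(-2))/3 = (-15*(-2))/3 = (⅓)*30 = 10)
k(-5) + K*133 = -5 + 10*133 = -5 + 1330 = 1325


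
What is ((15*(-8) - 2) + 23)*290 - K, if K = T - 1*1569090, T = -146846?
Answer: 1687226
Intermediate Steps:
K = -1715936 (K = -146846 - 1*1569090 = -146846 - 1569090 = -1715936)
((15*(-8) - 2) + 23)*290 - K = ((15*(-8) - 2) + 23)*290 - 1*(-1715936) = ((-120 - 2) + 23)*290 + 1715936 = (-122 + 23)*290 + 1715936 = -99*290 + 1715936 = -28710 + 1715936 = 1687226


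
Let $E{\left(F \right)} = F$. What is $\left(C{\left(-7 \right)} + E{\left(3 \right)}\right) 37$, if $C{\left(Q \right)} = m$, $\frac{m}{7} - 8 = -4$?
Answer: $1147$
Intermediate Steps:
$m = 28$ ($m = 56 + 7 \left(-4\right) = 56 - 28 = 28$)
$C{\left(Q \right)} = 28$
$\left(C{\left(-7 \right)} + E{\left(3 \right)}\right) 37 = \left(28 + 3\right) 37 = 31 \cdot 37 = 1147$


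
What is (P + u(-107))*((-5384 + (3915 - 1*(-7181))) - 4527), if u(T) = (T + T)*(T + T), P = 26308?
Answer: 85443240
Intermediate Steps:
u(T) = 4*T² (u(T) = (2*T)*(2*T) = 4*T²)
(P + u(-107))*((-5384 + (3915 - 1*(-7181))) - 4527) = (26308 + 4*(-107)²)*((-5384 + (3915 - 1*(-7181))) - 4527) = (26308 + 4*11449)*((-5384 + (3915 + 7181)) - 4527) = (26308 + 45796)*((-5384 + 11096) - 4527) = 72104*(5712 - 4527) = 72104*1185 = 85443240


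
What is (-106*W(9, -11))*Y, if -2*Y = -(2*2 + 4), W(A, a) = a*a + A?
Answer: -55120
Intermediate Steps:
W(A, a) = A + a² (W(A, a) = a² + A = A + a²)
Y = 4 (Y = -(-1)*(2*2 + 4)/2 = -(-1)*(4 + 4)/2 = -(-1)*8/2 = -½*(-8) = 4)
(-106*W(9, -11))*Y = -106*(9 + (-11)²)*4 = -106*(9 + 121)*4 = -106*130*4 = -13780*4 = -55120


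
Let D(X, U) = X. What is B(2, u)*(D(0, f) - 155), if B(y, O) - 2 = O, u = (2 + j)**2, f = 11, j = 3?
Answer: -4185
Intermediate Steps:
u = 25 (u = (2 + 3)**2 = 5**2 = 25)
B(y, O) = 2 + O
B(2, u)*(D(0, f) - 155) = (2 + 25)*(0 - 155) = 27*(-155) = -4185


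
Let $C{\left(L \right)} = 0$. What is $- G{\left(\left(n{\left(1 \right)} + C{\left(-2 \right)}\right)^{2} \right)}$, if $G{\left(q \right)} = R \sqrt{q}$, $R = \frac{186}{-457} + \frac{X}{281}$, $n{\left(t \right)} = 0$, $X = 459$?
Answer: $0$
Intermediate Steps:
$R = \frac{157497}{128417}$ ($R = \frac{186}{-457} + \frac{459}{281} = 186 \left(- \frac{1}{457}\right) + 459 \cdot \frac{1}{281} = - \frac{186}{457} + \frac{459}{281} = \frac{157497}{128417} \approx 1.2264$)
$G{\left(q \right)} = \frac{157497 \sqrt{q}}{128417}$
$- G{\left(\left(n{\left(1 \right)} + C{\left(-2 \right)}\right)^{2} \right)} = - \frac{157497 \sqrt{\left(0 + 0\right)^{2}}}{128417} = - \frac{157497 \sqrt{0^{2}}}{128417} = - \frac{157497 \sqrt{0}}{128417} = - \frac{157497 \cdot 0}{128417} = \left(-1\right) 0 = 0$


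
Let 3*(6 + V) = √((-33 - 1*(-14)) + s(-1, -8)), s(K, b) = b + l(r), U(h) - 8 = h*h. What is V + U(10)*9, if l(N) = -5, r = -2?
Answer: 966 + 4*I*√2/3 ≈ 966.0 + 1.8856*I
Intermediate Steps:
U(h) = 8 + h² (U(h) = 8 + h*h = 8 + h²)
s(K, b) = -5 + b (s(K, b) = b - 5 = -5 + b)
V = -6 + 4*I*√2/3 (V = -6 + √((-33 - 1*(-14)) + (-5 - 8))/3 = -6 + √((-33 + 14) - 13)/3 = -6 + √(-19 - 13)/3 = -6 + √(-32)/3 = -6 + (4*I*√2)/3 = -6 + 4*I*√2/3 ≈ -6.0 + 1.8856*I)
V + U(10)*9 = (-6 + 4*I*√2/3) + (8 + 10²)*9 = (-6 + 4*I*√2/3) + (8 + 100)*9 = (-6 + 4*I*√2/3) + 108*9 = (-6 + 4*I*√2/3) + 972 = 966 + 4*I*√2/3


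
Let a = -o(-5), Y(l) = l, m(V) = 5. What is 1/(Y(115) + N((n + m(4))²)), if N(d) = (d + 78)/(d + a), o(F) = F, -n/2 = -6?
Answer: 294/34177 ≈ 0.0086023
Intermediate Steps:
n = 12 (n = -2*(-6) = 12)
a = 5 (a = -1*(-5) = 5)
N(d) = (78 + d)/(5 + d) (N(d) = (d + 78)/(d + 5) = (78 + d)/(5 + d))
1/(Y(115) + N((n + m(4))²)) = 1/(115 + (78 + (12 + 5)²)/(5 + (12 + 5)²)) = 1/(115 + (78 + 17²)/(5 + 17²)) = 1/(115 + (78 + 289)/(5 + 289)) = 1/(115 + 367/294) = 1/(34177/294) = 294/34177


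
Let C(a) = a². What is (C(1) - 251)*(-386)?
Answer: 96500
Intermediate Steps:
(C(1) - 251)*(-386) = (1² - 251)*(-386) = (1 - 251)*(-386) = -250*(-386) = 96500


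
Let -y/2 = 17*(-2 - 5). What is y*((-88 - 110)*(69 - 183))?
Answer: 5372136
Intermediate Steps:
y = 238 (y = -34*(-2 - 5) = -34*(-7) = -2*(-119) = 238)
y*((-88 - 110)*(69 - 183)) = 238*((-88 - 110)*(69 - 183)) = 238*(-198*(-114)) = 238*22572 = 5372136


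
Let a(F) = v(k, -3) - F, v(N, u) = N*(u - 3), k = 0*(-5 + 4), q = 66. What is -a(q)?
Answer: 66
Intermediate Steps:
k = 0 (k = 0*(-1) = 0)
v(N, u) = N*(-3 + u)
a(F) = -F (a(F) = 0*(-3 - 3) - F = 0*(-6) - F = 0 - F = -F)
-a(q) = -(-1)*66 = -1*(-66) = 66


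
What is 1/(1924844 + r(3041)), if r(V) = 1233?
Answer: 1/1926077 ≈ 5.1919e-7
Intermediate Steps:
1/(1924844 + r(3041)) = 1/(1924844 + 1233) = 1/1926077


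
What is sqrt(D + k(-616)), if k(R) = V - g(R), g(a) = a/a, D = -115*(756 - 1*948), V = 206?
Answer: sqrt(22285) ≈ 149.28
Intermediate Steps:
D = 22080 (D = -115*(756 - 948) = -115*(-192) = 22080)
g(a) = 1
k(R) = 205 (k(R) = 206 - 1*1 = 206 - 1 = 205)
sqrt(D + k(-616)) = sqrt(22080 + 205) = sqrt(22285)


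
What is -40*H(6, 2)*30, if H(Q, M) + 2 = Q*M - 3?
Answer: -8400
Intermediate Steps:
H(Q, M) = -5 + M*Q (H(Q, M) = -2 + (Q*M - 3) = -2 + (M*Q - 3) = -2 + (-3 + M*Q) = -5 + M*Q)
-40*H(6, 2)*30 = -40*(-5 + 2*6)*30 = -40*(-5 + 12)*30 = -40*7*30 = -280*30 = -8400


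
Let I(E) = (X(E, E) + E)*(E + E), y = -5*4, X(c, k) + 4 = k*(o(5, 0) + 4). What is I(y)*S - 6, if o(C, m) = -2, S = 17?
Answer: 43514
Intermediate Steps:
X(c, k) = -4 + 2*k (X(c, k) = -4 + k*(-2 + 4) = -4 + k*2 = -4 + 2*k)
y = -20
I(E) = 2*E*(-4 + 3*E) (I(E) = ((-4 + 2*E) + E)*(E + E) = (-4 + 3*E)*(2*E) = 2*E*(-4 + 3*E))
I(y)*S - 6 = (2*(-20)*(-4 + 3*(-20)))*17 - 6 = (2*(-20)*(-4 - 60))*17 - 6 = (2*(-20)*(-64))*17 - 6 = 2560*17 - 6 = 43520 - 6 = 43514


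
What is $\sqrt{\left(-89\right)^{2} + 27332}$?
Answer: $3 \sqrt{3917} \approx 187.76$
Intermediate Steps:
$\sqrt{\left(-89\right)^{2} + 27332} = \sqrt{7921 + 27332} = \sqrt{35253} = 3 \sqrt{3917}$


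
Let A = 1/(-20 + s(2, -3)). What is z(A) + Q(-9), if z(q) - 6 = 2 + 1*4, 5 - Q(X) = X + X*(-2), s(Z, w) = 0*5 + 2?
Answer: 8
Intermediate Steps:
s(Z, w) = 2 (s(Z, w) = 0 + 2 = 2)
A = -1/18 (A = 1/(-20 + 2) = 1/(-18) = -1/18 ≈ -0.055556)
Q(X) = 5 + X (Q(X) = 5 - (X + X*(-2)) = 5 - (X - 2*X) = 5 - (-1)*X = 5 + X)
z(q) = 12 (z(q) = 6 + (2 + 1*4) = 6 + (2 + 4) = 6 + 6 = 12)
z(A) + Q(-9) = 12 + (5 - 9) = 12 - 4 = 8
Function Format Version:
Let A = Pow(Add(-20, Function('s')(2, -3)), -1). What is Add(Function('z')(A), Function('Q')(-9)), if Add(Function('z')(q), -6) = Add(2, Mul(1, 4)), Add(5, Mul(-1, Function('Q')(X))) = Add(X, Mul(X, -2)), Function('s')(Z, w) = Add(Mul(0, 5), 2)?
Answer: 8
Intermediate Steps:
Function('s')(Z, w) = 2 (Function('s')(Z, w) = Add(0, 2) = 2)
A = Rational(-1, 18) (A = Pow(Add(-20, 2), -1) = Pow(-18, -1) = Rational(-1, 18) ≈ -0.055556)
Function('Q')(X) = Add(5, X) (Function('Q')(X) = Add(5, Mul(-1, Add(X, Mul(X, -2)))) = Add(5, Mul(-1, Add(X, Mul(-2, X)))) = Add(5, Mul(-1, Mul(-1, X))) = Add(5, X))
Function('z')(q) = 12 (Function('z')(q) = Add(6, Add(2, Mul(1, 4))) = Add(6, Add(2, 4)) = Add(6, 6) = 12)
Add(Function('z')(A), Function('Q')(-9)) = Add(12, Add(5, -9)) = Add(12, -4) = 8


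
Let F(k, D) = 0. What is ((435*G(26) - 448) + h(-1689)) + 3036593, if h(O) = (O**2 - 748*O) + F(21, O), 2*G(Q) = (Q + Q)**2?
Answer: 7740358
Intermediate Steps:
G(Q) = 2*Q**2 (G(Q) = (Q + Q)**2/2 = (2*Q)**2/2 = (4*Q**2)/2 = 2*Q**2)
h(O) = O**2 - 748*O (h(O) = (O**2 - 748*O) + 0 = O**2 - 748*O)
((435*G(26) - 448) + h(-1689)) + 3036593 = ((435*(2*26**2) - 448) - 1689*(-748 - 1689)) + 3036593 = ((435*(2*676) - 448) - 1689*(-2437)) + 3036593 = ((435*1352 - 448) + 4116093) + 3036593 = ((588120 - 448) + 4116093) + 3036593 = (587672 + 4116093) + 3036593 = 4703765 + 3036593 = 7740358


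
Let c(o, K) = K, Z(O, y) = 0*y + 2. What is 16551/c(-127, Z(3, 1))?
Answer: 16551/2 ≈ 8275.5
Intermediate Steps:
Z(O, y) = 2 (Z(O, y) = 0 + 2 = 2)
16551/c(-127, Z(3, 1)) = 16551/2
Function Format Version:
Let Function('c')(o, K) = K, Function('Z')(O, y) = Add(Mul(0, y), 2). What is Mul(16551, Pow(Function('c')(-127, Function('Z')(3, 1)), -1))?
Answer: Rational(16551, 2) ≈ 8275.5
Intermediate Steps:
Function('Z')(O, y) = 2 (Function('Z')(O, y) = Add(0, 2) = 2)
Mul(16551, Pow(Function('c')(-127, Function('Z')(3, 1)), -1)) = Mul(16551, Pow(2, -1)) = Mul(16551, Rational(1, 2)) = Rational(16551, 2)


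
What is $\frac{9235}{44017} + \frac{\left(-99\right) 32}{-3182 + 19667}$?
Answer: $\frac{4264373}{241873415} \approx 0.017631$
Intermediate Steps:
$\frac{9235}{44017} + \frac{\left(-99\right) 32}{-3182 + 19667} = 9235 \cdot \frac{1}{44017} - \frac{3168}{16485} = \frac{9235}{44017} - \frac{1056}{5495} = \frac{4264373}{241873415}$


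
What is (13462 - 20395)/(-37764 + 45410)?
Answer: -6933/7646 ≈ -0.90675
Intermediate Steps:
(13462 - 20395)/(-37764 + 45410) = -6933/7646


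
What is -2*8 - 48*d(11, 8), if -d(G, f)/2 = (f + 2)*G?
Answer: 10544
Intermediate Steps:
d(G, f) = -2*G*(2 + f) (d(G, f) = -2*(f + 2)*G = -2*(2 + f)*G = -2*G*(2 + f))
-2*8 - 48*d(11, 8) = -2*8 - (-96)*11*(2 + 8) = -16 - (-96)*11*10 = -16 - 48*(-220) = -16 + 10560 = 10544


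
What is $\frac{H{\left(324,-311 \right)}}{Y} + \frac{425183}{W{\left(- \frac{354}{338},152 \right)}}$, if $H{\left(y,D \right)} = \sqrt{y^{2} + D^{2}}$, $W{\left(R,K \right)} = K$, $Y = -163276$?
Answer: $\frac{425183}{152} - \frac{\sqrt{201697}}{163276} \approx 2797.3$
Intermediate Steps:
$H{\left(y,D \right)} = \sqrt{D^{2} + y^{2}}$
$\frac{H{\left(324,-311 \right)}}{Y} + \frac{425183}{W{\left(- \frac{354}{338},152 \right)}} = \frac{\sqrt{\left(-311\right)^{2} + 324^{2}}}{-163276} + \frac{425183}{152} = \sqrt{96721 + 104976} \left(- \frac{1}{163276}\right) + 425183 \cdot \frac{1}{152} = \sqrt{201697} \left(- \frac{1}{163276}\right) + \frac{425183}{152} = - \frac{\sqrt{201697}}{163276} + \frac{425183}{152} = \frac{425183}{152} - \frac{\sqrt{201697}}{163276}$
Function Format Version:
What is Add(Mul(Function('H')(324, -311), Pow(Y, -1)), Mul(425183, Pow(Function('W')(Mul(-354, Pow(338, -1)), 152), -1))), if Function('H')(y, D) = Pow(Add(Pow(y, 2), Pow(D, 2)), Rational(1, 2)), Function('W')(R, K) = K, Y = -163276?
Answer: Add(Rational(425183, 152), Mul(Rational(-1, 163276), Pow(201697, Rational(1, 2)))) ≈ 2797.3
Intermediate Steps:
Function('H')(y, D) = Pow(Add(Pow(D, 2), Pow(y, 2)), Rational(1, 2))
Add(Mul(Function('H')(324, -311), Pow(Y, -1)), Mul(425183, Pow(Function('W')(Mul(-354, Pow(338, -1)), 152), -1))) = Add(Mul(Pow(Add(Pow(-311, 2), Pow(324, 2)), Rational(1, 2)), Pow(-163276, -1)), Mul(425183, Pow(152, -1))) = Add(Mul(Pow(Add(96721, 104976), Rational(1, 2)), Rational(-1, 163276)), Mul(425183, Rational(1, 152))) = Add(Mul(Pow(201697, Rational(1, 2)), Rational(-1, 163276)), Rational(425183, 152)) = Add(Mul(Rational(-1, 163276), Pow(201697, Rational(1, 2))), Rational(425183, 152)) = Add(Rational(425183, 152), Mul(Rational(-1, 163276), Pow(201697, Rational(1, 2))))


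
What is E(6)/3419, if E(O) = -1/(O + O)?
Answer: -1/41028 ≈ -2.4374e-5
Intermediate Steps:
E(O) = -1/(2*O)
E(6)/3419 = -1/2/6/3419 = -1/2*1/6*(1/3419) = -1/12*1/3419 = -1/41028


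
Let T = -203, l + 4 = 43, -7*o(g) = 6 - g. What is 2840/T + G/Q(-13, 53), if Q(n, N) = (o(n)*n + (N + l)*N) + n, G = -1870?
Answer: -50017595/3480232 ≈ -14.372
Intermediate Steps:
o(g) = -6/7 + g/7 (o(g) = -(6 - g)/7 = -6/7 + g/7)
l = 39 (l = -4 + 43 = 39)
Q(n, N) = n + N*(39 + N) + n*(-6/7 + n/7) (Q(n, N) = ((-6/7 + n/7)*n + (N + 39)*N) + n = (n*(-6/7 + n/7) + (39 + N)*N) + n = (n*(-6/7 + n/7) + N*(39 + N)) + n = (N*(39 + N) + n*(-6/7 + n/7)) + n = n + N*(39 + N) + n*(-6/7 + n/7))
2840/T + G/Q(-13, 53) = 2840/(-203) - 1870/(53² + 39*53 + (⅐)*(-13) + (⅐)*(-13)²) = 2840*(-1/203) - 1870/(2809 + 2067 - 13/7 + (⅐)*169) = -2840/203 - 1870/(2809 + 2067 - 13/7 + 169/7) = -2840/203 - 1870/34288/7 = -2840/203 - 1870*7/34288 = -2840/203 - 6545/17144 = -50017595/3480232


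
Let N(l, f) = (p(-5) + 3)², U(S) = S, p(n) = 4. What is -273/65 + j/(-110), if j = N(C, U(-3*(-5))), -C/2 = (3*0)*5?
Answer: -511/110 ≈ -4.6455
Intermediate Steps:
C = 0 (C = -2*3*0*5 = -0*5 = -2*0 = 0)
N(l, f) = 49 (N(l, f) = (4 + 3)² = 7² = 49)
j = 49
-273/65 + j/(-110) = -273/65 + 49/(-110) = -273*1/65 + 49*(-1/110) = -21/5 - 49/110 = -511/110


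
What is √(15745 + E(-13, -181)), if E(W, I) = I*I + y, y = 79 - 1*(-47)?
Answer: 2*√12158 ≈ 220.53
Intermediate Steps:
y = 126 (y = 79 + 47 = 126)
E(W, I) = 126 + I² (E(W, I) = I*I + 126 = I² + 126 = 126 + I²)
√(15745 + E(-13, -181)) = √(15745 + (126 + (-181)²)) = √(15745 + (126 + 32761)) = √(15745 + 32887) = √48632 = 2*√12158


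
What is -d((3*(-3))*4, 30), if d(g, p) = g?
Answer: 36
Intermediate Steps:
-d((3*(-3))*4, 30) = -3*(-3)*4 = -(-9)*4 = -1*(-36) = 36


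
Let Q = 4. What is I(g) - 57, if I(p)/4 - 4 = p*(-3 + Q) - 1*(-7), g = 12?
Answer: 35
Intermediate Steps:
I(p) = 44 + 4*p (I(p) = 16 + 4*(p*(-3 + 4) - 1*(-7)) = 16 + 4*(p*1 + 7) = 16 + 4*(p + 7) = 16 + 4*(7 + p) = 16 + (28 + 4*p) = 44 + 4*p)
I(g) - 57 = (44 + 4*12) - 57 = (44 + 48) - 57 = 92 - 57 = 35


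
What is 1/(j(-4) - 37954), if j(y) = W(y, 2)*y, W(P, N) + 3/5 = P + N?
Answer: -5/189718 ≈ -2.6355e-5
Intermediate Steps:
W(P, N) = -⅗ + N + P (W(P, N) = -⅗ + (P + N) = -⅗ + (N + P) = -⅗ + N + P)
j(y) = y*(7/5 + y) (j(y) = (-⅗ + 2 + y)*y = (7/5 + y)*y = y*(7/5 + y))
1/(j(-4) - 37954) = 1/((⅕)*(-4)*(7 + 5*(-4)) - 37954) = 1/((⅕)*(-4)*(7 - 20) - 37954) = 1/((⅕)*(-4)*(-13) - 37954) = 1/(52/5 - 37954) = 1/(-189718/5) = -5/189718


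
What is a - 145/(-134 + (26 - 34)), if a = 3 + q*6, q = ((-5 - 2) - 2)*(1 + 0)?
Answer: -7097/142 ≈ -49.979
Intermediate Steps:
q = -9 (q = (-7 - 2)*1 = -9*1 = -9)
a = -51 (a = 3 - 9*6 = 3 - 54 = -51)
a - 145/(-134 + (26 - 34)) = -51 - 145/(-134 + (26 - 34)) = -51 - 145/(-134 - 8) = -51 - 145/(-142) = -51 - 1/142*(-145) = -51 + 145/142 = -7097/142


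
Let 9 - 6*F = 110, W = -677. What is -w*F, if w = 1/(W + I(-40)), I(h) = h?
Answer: -101/4302 ≈ -0.023477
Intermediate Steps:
F = -101/6 (F = 3/2 - ⅙*110 = 3/2 - 55/3 = -101/6 ≈ -16.833)
w = -1/717 (w = 1/(-677 - 40) = 1/(-717) = -1/717 ≈ -0.0013947)
-w*F = -(-1)*(-101)/(717*6) = -1*101/4302 = -101/4302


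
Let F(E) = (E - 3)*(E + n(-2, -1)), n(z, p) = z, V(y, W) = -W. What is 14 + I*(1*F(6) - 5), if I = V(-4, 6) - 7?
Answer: -77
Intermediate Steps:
F(E) = (-3 + E)*(-2 + E) (F(E) = (E - 3)*(E - 2) = (-3 + E)*(-2 + E))
I = -13 (I = -1*6 - 7 = -6 - 7 = -13)
14 + I*(1*F(6) - 5) = 14 - 13*(1*(6 + 6² - 5*6) - 5) = 14 - 13*(1*(6 + 36 - 30) - 5) = 14 - 13*(1*12 - 5) = 14 - 13*(12 - 5) = 14 - 13*7 = 14 - 91 = -77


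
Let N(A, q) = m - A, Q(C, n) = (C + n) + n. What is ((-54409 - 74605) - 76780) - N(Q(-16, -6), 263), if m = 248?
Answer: -206070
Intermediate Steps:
Q(C, n) = C + 2*n
N(A, q) = 248 - A
((-54409 - 74605) - 76780) - N(Q(-16, -6), 263) = ((-54409 - 74605) - 76780) - (248 - (-16 + 2*(-6))) = (-129014 - 76780) - (248 - (-16 - 12)) = -205794 - (248 - 1*(-28)) = -205794 - (248 + 28) = -205794 - 1*276 = -205794 - 276 = -206070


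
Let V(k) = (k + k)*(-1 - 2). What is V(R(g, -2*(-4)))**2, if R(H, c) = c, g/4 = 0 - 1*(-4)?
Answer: 2304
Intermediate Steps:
g = 16 (g = 4*(0 - 1*(-4)) = 4*(0 + 4) = 4*4 = 16)
V(k) = -6*k (V(k) = (2*k)*(-3) = -6*k)
V(R(g, -2*(-4)))**2 = (-(-12)*(-4))**2 = (-6*8)**2 = (-48)**2 = 2304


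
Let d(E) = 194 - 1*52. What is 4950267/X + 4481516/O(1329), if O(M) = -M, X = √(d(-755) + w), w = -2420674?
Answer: -4481516/1329 - 1650089*I*√67237/134474 ≈ -3372.1 - 3181.8*I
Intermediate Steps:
d(E) = 142 (d(E) = 194 - 52 = 142)
X = 6*I*√67237 (X = √(142 - 2420674) = √(-2420532) = 6*I*√67237 ≈ 1555.8*I)
4950267/X + 4481516/O(1329) = 4950267/((6*I*√67237)) + 4481516/((-1*1329)) = 4950267*(-I*√67237/403422) + 4481516/(-1329) = -1650089*I*√67237/134474 + 4481516*(-1/1329) = -1650089*I*√67237/134474 - 4481516/1329 = -4481516/1329 - 1650089*I*√67237/134474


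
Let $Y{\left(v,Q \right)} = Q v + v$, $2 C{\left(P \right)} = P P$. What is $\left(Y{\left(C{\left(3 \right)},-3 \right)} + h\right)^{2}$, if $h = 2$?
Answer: $49$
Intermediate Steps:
$C{\left(P \right)} = \frac{P^{2}}{2}$ ($C{\left(P \right)} = \frac{P P}{2} = \frac{P^{2}}{2}$)
$Y{\left(v,Q \right)} = v + Q v$
$\left(Y{\left(C{\left(3 \right)},-3 \right)} + h\right)^{2} = \left(\frac{3^{2}}{2} \left(1 - 3\right) + 2\right)^{2} = \left(\frac{1}{2} \cdot 9 \left(-2\right) + 2\right)^{2} = \left(\frac{9}{2} \left(-2\right) + 2\right)^{2} = \left(-9 + 2\right)^{2} = \left(-7\right)^{2} = 49$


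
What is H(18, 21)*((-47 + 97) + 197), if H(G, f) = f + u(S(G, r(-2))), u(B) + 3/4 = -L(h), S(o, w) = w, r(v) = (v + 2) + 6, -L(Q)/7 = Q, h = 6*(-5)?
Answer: -187473/4 ≈ -46868.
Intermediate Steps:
h = -30
L(Q) = -7*Q
r(v) = 8 + v (r(v) = (2 + v) + 6 = 8 + v)
u(B) = -843/4 (u(B) = -3/4 - (-7)*(-30) = -3/4 - 1*210 = -3/4 - 210 = -843/4)
H(G, f) = -843/4 + f (H(G, f) = f - 843/4 = -843/4 + f)
H(18, 21)*((-47 + 97) + 197) = (-843/4 + 21)*((-47 + 97) + 197) = -759*(50 + 197)/4 = -759/4*247 = -187473/4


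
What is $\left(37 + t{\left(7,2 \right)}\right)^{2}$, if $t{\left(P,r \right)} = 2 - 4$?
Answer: $1225$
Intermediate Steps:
$t{\left(P,r \right)} = -2$ ($t{\left(P,r \right)} = 2 - 4 = -2$)
$\left(37 + t{\left(7,2 \right)}\right)^{2} = \left(37 - 2\right)^{2} = 35^{2} = 1225$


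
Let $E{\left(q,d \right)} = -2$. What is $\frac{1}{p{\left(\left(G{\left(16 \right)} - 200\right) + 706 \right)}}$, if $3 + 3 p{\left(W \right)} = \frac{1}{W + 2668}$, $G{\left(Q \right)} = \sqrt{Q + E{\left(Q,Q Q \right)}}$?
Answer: $- \frac{90658836}{90649315} + \frac{3 \sqrt{14}}{90649315} \approx -1.0001$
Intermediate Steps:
$G{\left(Q \right)} = \sqrt{-2 + Q}$ ($G{\left(Q \right)} = \sqrt{Q - 2} = \sqrt{-2 + Q}$)
$p{\left(W \right)} = -1 + \frac{1}{3 \left(2668 + W\right)}$ ($p{\left(W \right)} = -1 + \frac{1}{3 \left(W + 2668\right)} = -1 + \frac{1}{3 \left(2668 + W\right)}$)
$\frac{1}{p{\left(\left(G{\left(16 \right)} - 200\right) + 706 \right)}} = \frac{1}{\frac{1}{2668 + \left(\left(\sqrt{-2 + 16} - 200\right) + 706\right)} \left(- \frac{8003}{3} - \left(\left(\sqrt{-2 + 16} - 200\right) + 706\right)\right)} = \frac{1}{\frac{1}{2668 + \left(\left(\sqrt{14} + \left(-381 + 181\right)\right) + 706\right)} \left(- \frac{8003}{3} - \left(\left(\sqrt{14} + \left(-381 + 181\right)\right) + 706\right)\right)} = \frac{1}{\frac{1}{2668 + \left(\left(\sqrt{14} - 200\right) + 706\right)} \left(- \frac{8003}{3} - \left(\left(\sqrt{14} - 200\right) + 706\right)\right)} = \frac{1}{\frac{1}{2668 + \left(\left(-200 + \sqrt{14}\right) + 706\right)} \left(- \frac{8003}{3} - \left(\left(-200 + \sqrt{14}\right) + 706\right)\right)} = \frac{1}{\frac{1}{2668 + \left(506 + \sqrt{14}\right)} \left(- \frac{8003}{3} - \left(506 + \sqrt{14}\right)\right)} = \frac{1}{\frac{1}{3174 + \sqrt{14}} \left(- \frac{8003}{3} - \left(506 + \sqrt{14}\right)\right)} = \frac{1}{\frac{1}{3174 + \sqrt{14}} \left(- \frac{9521}{3} - \sqrt{14}\right)} = \frac{3174 + \sqrt{14}}{- \frac{9521}{3} - \sqrt{14}}$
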